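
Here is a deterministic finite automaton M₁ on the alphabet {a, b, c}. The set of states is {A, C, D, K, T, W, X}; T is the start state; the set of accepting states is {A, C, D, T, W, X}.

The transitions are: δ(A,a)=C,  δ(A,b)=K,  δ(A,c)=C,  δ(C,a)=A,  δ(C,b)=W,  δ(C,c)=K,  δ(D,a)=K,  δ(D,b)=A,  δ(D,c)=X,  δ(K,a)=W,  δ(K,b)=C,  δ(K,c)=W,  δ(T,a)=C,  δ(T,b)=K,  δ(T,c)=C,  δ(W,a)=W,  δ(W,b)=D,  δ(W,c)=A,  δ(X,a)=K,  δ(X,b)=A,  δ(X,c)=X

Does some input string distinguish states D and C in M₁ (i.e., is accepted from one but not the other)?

Yes

Start with accepting vs non-accepting: {A,C,D,T,W,X} | {K}.
Split {A,C,D,T,W,X} by δ(·,a) → {A,C,T,W} and {D,X}.
Split {A,C,T,W} by δ(·,b) → {A,T} and {C} and {W}.
The partition is now stable with 5 blocks: {A,T} | {K} | {D,X} | {C} | {W}.
D and C end up in different blocks, so they are distinguishable. For instance, the string 'a' is accepted from only C.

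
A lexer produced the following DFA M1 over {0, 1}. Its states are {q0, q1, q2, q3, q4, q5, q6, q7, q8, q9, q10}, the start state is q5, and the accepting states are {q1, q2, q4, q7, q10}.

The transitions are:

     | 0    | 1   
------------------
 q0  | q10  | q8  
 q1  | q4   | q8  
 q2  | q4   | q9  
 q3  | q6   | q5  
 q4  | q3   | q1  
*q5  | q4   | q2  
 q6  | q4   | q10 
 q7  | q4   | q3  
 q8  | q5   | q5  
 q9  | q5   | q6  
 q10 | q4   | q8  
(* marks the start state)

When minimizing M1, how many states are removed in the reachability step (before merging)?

No path from q5 leads to q0, q7; the other 9 states are all reachable.

2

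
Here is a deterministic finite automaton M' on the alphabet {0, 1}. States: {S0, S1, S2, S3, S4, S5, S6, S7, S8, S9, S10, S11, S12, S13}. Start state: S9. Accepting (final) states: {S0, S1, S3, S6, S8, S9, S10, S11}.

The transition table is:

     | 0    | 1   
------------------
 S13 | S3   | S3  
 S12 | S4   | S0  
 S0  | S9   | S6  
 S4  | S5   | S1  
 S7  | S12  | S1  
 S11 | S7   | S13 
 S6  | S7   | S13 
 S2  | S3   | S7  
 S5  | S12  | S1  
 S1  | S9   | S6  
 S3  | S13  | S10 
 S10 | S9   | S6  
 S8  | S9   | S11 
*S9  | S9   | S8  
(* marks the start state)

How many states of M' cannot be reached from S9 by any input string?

1

Starting at S9 and following transitions, the reachable set is {S0, S1, S3, S4, S5, S6, S7, S8, S9, S10, S11, S12, S13}. That leaves S2 unreachable — 1 in total.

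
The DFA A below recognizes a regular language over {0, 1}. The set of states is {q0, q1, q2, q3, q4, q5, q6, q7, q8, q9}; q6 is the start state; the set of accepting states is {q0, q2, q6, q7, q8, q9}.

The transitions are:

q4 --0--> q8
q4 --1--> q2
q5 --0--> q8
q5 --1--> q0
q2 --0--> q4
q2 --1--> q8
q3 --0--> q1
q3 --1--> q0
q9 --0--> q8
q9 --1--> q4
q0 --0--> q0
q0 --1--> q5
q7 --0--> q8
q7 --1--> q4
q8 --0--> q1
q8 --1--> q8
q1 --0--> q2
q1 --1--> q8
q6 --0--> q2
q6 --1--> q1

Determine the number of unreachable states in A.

5

BFS from q6 reaches {q1, q2, q4, q6, q8}; the 5 state(s) q0, q3, q5, q7, q9 are never visited.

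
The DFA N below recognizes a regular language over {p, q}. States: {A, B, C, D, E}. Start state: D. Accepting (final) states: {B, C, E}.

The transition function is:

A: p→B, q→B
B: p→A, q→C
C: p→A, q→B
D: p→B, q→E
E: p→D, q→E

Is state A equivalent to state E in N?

No

Every state is reachable, so we keep all 5.
Start with accepting vs non-accepting: {B,C,E} | {A,D}.
Stable partition: {B,C,E} | {A,D} — 2 equivalence classes.
A and E end up in different blocks, so they are distinguishable. For instance, the string 'ε' is accepted from only E.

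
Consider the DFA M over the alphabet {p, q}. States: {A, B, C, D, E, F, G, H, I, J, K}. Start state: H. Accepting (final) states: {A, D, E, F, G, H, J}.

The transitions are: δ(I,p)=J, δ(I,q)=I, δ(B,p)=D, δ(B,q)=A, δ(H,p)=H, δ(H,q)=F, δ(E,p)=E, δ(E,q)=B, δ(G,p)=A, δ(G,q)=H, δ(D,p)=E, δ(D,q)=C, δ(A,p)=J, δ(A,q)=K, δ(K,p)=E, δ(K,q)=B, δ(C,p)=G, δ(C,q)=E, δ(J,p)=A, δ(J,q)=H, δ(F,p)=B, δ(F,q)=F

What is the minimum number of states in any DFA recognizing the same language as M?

First remove the unreachable states {I}; 10 states remain.
P0 = {A,D,E,F,G,H,J} | {B,C,K}.
On input p, block {A,D,E,F,G,H,J} splits into {A,D,E,G,H,J} and {F}.
On input q, block {A,D,E,G,H,J} splits into {A,D,E} and {G,J} and {H}.
Refine {A,D,E} on symbol p: members go to different blocks, giving {D,E} and {A}.
Split {B,C,K} by δ(·,p) → {B,K} and {C}.
On input q, block {D,E} splits into {D} and {E}.
Split {B,K} by δ(·,p) → {B} and {K}.
Stable partition: {D} | {B} | {F} | {G,J} | {H} | {A} | {C} | {E} | {K} — 9 equivalence classes.

9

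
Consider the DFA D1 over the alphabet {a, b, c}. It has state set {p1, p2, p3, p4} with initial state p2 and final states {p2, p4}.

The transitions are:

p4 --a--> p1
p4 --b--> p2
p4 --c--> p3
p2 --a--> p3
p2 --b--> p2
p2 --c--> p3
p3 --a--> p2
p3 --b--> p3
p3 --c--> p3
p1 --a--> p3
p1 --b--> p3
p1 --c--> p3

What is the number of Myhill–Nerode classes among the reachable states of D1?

2

Reachable states from the start: {p2,p3}. Unreachable: {p1,p4} — drop them.
P0 = {p2} | {p3}.
Stable partition: {p2} | {p3} — 2 equivalence classes.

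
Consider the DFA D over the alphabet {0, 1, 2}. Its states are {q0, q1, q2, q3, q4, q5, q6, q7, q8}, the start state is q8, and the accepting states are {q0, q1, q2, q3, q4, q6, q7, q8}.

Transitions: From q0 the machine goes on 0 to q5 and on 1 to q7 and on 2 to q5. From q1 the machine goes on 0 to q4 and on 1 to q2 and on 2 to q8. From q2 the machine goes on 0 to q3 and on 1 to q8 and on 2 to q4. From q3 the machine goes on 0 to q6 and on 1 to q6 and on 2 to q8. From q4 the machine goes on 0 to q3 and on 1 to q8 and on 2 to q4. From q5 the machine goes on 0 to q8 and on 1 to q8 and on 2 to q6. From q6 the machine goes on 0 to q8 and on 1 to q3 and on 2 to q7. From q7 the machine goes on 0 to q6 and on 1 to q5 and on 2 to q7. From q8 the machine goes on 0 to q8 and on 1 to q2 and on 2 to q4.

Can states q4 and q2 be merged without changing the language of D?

First remove the unreachable states {q0,q1}; 7 states remain.
Initial partition by acceptance: {q2,q3,q4,q6,q7,q8} | {q5}.
Split {q2,q3,q4,q6,q7,q8} by δ(·,1) → {q2,q3,q4,q6,q8} and {q7}.
Split {q2,q3,q4,q6,q8} by δ(·,2) → {q2,q3,q4,q8} and {q6}.
On input 0, block {q2,q3,q4,q8} splits into {q2,q4,q8} and {q3}.
On input 0, block {q2,q4,q8} splits into {q2,q4} and {q8}.
No further refinement is possible. Final partition (6 blocks): {q2,q4} | {q5} | {q7} | {q6} | {q3} | {q8}.
q4 and q2 lie in the same block of the stable partition, so they are equivalent — no string distinguishes them.

Yes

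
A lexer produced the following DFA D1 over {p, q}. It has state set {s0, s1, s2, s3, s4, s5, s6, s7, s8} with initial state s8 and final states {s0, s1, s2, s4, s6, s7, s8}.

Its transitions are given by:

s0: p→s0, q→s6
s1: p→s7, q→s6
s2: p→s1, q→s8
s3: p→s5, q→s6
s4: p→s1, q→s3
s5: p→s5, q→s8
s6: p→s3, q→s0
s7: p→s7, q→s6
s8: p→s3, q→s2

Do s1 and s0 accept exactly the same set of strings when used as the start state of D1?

Yes

States {s4} cannot be reached from the start state, so discard them.
P0 = {s0,s1,s2,s6,s7,s8} | {s3,s5}.
Refine {s0,s1,s2,s6,s7,s8} on symbol p: members go to different blocks, giving {s0,s1,s2,s7} and {s6,s8}.
Stable partition: {s0,s1,s2,s7} | {s3,s5} | {s6,s8} — 3 equivalence classes.
s1 and s0 lie in the same block of the stable partition, so they are equivalent — no string distinguishes them.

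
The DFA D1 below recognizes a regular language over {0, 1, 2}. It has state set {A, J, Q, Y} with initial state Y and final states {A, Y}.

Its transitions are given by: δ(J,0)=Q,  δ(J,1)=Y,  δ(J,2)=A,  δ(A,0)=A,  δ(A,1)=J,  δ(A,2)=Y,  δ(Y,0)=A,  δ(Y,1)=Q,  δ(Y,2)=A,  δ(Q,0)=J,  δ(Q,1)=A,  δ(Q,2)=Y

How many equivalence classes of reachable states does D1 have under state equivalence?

Every state is reachable, so we keep all 4.
Initial partition by acceptance: {A,Y} | {J,Q}.
Stable partition: {A,Y} | {J,Q} — 2 equivalence classes.

2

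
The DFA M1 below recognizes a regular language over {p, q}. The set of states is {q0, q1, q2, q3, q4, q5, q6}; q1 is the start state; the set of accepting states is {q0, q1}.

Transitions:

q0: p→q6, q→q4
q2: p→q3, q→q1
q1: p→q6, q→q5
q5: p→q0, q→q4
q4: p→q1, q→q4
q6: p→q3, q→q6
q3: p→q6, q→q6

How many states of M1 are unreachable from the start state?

1

No path from q1 leads to q2; the other 6 states are all reachable.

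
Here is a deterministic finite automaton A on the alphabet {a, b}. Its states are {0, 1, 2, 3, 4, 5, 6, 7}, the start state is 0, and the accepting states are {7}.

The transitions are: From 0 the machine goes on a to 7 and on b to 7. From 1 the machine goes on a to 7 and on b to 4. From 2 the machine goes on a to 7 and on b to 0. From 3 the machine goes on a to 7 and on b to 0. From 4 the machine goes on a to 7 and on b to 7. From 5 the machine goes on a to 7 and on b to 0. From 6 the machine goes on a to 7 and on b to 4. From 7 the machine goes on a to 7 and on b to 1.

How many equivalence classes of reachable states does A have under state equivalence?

First remove the unreachable states {2,3,5,6}; 4 states remain.
P0 = {7} | {0,1,4}.
Refine {0,1,4} on symbol b: members go to different blocks, giving {0,4} and {1}.
The partition is now stable with 3 blocks: {7} | {0,4} | {1}.

3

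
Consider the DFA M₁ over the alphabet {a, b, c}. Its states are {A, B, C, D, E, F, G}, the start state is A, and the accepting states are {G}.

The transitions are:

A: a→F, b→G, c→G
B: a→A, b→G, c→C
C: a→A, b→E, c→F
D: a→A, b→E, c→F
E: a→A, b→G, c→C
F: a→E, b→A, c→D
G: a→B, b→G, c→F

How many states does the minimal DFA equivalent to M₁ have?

P0 = {G} | {A,B,C,D,E,F}.
Refine {A,B,C,D,E,F} on symbol b: members go to different blocks, giving {A,B,E} and {C,D,F}.
Split {A,B,E} by δ(·,a) → {B,E} and {A}.
Refine {C,D,F} on symbol a: members go to different blocks, giving {C,D} and {F}.
No further refinement is possible. Final partition (5 blocks): {G} | {B,E} | {C,D} | {A} | {F}.

5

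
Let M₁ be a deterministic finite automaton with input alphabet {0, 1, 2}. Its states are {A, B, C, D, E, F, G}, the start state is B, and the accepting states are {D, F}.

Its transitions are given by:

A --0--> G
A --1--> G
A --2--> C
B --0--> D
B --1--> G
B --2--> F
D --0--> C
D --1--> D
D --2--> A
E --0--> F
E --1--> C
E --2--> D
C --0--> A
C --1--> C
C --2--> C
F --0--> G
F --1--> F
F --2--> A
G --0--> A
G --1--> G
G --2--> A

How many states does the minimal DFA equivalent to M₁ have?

3

First remove the unreachable states {E}; 6 states remain.
Start with accepting vs non-accepting: {D,F} | {A,B,C,G}.
Refine {A,B,C,G} on symbol 0: members go to different blocks, giving {A,C,G} and {B}.
No further refinement is possible. Final partition (3 blocks): {D,F} | {A,C,G} | {B}.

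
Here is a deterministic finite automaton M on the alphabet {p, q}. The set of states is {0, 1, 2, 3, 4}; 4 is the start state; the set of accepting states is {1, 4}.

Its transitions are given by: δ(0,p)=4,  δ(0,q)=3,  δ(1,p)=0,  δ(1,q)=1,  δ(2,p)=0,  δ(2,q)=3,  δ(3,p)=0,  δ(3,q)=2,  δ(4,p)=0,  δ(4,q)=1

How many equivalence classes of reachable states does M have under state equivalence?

3

P0 = {1,4} | {0,2,3}.
Split {0,2,3} by δ(·,p) → {2,3} and {0}.
The partition is now stable with 3 blocks: {1,4} | {2,3} | {0}.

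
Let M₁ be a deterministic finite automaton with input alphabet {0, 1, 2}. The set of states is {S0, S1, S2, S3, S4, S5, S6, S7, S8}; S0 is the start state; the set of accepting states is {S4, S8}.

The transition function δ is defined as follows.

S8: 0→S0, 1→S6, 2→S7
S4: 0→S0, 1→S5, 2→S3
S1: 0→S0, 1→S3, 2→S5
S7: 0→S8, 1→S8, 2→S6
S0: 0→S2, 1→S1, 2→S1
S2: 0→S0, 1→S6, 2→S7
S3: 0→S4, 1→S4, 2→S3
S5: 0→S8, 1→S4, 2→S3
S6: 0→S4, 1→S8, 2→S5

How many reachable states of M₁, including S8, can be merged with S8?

2

Start with accepting vs non-accepting: {S4,S8} | {S0,S1,S2,S3,S5,S6,S7}.
Split {S0,S1,S2,S3,S5,S6,S7} by δ(·,0) → {S3,S5,S6,S7} and {S0,S1,S2}.
Split {S0,S1,S2} by δ(·,1) → {S1,S2} and {S0}.
The partition is now stable with 4 blocks: {S4,S8} | {S3,S5,S6,S7} | {S1,S2} | {S0}.
The equivalence class containing S8 is {S4,S8}, of size 2.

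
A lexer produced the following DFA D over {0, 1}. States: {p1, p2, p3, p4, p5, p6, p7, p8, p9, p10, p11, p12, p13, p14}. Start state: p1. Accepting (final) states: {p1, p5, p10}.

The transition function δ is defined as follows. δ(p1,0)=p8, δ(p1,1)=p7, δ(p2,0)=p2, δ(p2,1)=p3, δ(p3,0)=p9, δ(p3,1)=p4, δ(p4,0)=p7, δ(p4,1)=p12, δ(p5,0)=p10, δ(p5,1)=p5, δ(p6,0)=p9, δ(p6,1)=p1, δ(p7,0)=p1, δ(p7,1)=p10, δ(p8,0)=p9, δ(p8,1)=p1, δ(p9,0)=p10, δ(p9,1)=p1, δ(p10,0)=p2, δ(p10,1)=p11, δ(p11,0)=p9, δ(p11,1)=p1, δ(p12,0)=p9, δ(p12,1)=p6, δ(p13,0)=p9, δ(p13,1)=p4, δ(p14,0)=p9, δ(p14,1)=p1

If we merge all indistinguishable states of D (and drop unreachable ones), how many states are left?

9

Reachable states from the start: {p1,p2,p3,p4,p6,p7,p8,p9,p10,p11,p12}. Unreachable: {p5,p13,p14} — drop them.
Start with accepting vs non-accepting: {p1,p10} | {p2,p3,p4,p6,p7,p8,p9,p11,p12}.
Refine {p2,p3,p4,p6,p7,p8,p9,p11,p12} on symbol 0: members go to different blocks, giving {p2,p3,p4,p6,p8,p11,p12} and {p7,p9}.
On input 1, block {p1,p10} splits into {p1} and {p10}.
On input 0, block {p2,p3,p4,p6,p8,p11,p12} splits into {p3,p4,p6,p8,p11,p12} and {p2}.
Refine {p3,p4,p6,p8,p11,p12} on symbol 1: members go to different blocks, giving {p3,p4,p12} and {p6,p8,p11}.
On input 1, block {p3,p4,p12} splits into {p3,p4} and {p12}.
Refine {p3,p4} on symbol 1: members go to different blocks, giving {p3} and {p4}.
On input 0, block {p7,p9} splits into {p7} and {p9}.
No further refinement is possible. Final partition (9 blocks): {p1} | {p3} | {p7} | {p10} | {p2} | {p6,p8,p11} | {p12} | {p4} | {p9}.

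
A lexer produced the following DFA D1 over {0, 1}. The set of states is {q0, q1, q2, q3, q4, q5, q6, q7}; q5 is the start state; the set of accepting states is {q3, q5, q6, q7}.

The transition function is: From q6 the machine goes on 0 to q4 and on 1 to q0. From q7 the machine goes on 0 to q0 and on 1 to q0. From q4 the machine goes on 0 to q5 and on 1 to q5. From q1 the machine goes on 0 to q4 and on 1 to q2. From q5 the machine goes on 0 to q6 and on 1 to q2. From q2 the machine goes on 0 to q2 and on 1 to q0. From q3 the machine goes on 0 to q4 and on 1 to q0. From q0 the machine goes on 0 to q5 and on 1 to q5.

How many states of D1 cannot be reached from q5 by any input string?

No path from q5 leads to q1, q3, q7; the other 5 states are all reachable.

3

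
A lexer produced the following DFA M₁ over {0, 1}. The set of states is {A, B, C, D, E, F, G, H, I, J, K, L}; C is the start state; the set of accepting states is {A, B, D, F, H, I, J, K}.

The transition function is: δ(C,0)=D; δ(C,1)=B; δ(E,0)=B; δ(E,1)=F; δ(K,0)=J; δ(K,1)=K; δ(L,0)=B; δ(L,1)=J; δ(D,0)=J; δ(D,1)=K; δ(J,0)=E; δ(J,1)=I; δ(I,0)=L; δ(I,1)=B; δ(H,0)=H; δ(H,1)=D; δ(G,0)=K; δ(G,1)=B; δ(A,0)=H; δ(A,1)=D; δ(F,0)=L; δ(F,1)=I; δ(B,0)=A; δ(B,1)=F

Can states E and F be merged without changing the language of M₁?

No

States {G} cannot be reached from the start state, so discard them.
P0 = {A,B,D,F,H,I,J,K} | {C,E,L}.
Refine {A,B,D,F,H,I,J,K} on symbol 0: members go to different blocks, giving {A,B,D,H,K} and {F,I,J}.
Refine {A,B,D,H,K} on symbol 0: members go to different blocks, giving {A,B,H} and {D,K}.
Refine {A,B,H} on symbol 1: members go to different blocks, giving {A,H} and {B}.
On input 0, block {C,E,L} splits into {E,L} and {C}.
On input 1, block {F,I,J} splits into {F,J} and {I}.
No further refinement is possible. Final partition (7 blocks): {A,H} | {E,L} | {F,J} | {D,K} | {B} | {C} | {I}.
E and F end up in different blocks, so they are distinguishable. For instance, the string 'ε' is accepted from only F.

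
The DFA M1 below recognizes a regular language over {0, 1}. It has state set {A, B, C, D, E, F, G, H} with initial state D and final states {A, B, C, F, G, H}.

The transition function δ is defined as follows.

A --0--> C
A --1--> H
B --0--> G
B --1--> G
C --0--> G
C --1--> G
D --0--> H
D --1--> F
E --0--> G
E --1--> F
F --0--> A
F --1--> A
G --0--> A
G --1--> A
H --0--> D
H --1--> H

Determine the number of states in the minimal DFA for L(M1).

Reachable states from the start: {A,C,D,F,G,H}. Unreachable: {B,E} — drop them.
Initial partition by acceptance: {A,C,F,G,H} | {D}.
Split {A,C,F,G,H} by δ(·,0) → {A,C,F,G} and {H}.
Refine {A,C,F,G} on symbol 1: members go to different blocks, giving {C,F,G} and {A}.
On input 0, block {C,F,G} splits into {F,G} and {C}.
Stable partition: {F,G} | {D} | {H} | {A} | {C} — 5 equivalence classes.

5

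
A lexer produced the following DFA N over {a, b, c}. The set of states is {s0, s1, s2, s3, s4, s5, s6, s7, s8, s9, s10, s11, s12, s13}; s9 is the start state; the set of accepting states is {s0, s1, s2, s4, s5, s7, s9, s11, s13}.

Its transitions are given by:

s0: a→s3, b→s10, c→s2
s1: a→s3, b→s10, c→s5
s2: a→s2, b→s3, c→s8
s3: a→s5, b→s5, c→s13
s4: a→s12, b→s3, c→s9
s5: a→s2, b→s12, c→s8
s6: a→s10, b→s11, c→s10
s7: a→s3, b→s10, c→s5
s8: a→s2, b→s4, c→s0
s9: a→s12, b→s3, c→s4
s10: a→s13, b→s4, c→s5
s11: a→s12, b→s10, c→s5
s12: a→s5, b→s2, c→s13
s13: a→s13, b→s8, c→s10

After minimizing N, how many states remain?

Reachable states from the start: {s0,s2,s3,s4,s5,s8,s9,s10,s12,s13}. Unreachable: {s1,s6,s7,s11} — drop them.
Initial partition by acceptance: {s0,s2,s4,s5,s9,s13} | {s3,s8,s10,s12}.
On input a, block {s0,s2,s4,s5,s9,s13} splits into {s0,s4,s9} and {s2,s5,s13}.
On input c, block {s0,s4,s9} splits into {s4,s9} and {s0}.
Split {s3,s8,s10,s12} by δ(·,b) → {s3,s12} and {s8,s10}.
Refine {s2,s5,s13} on symbol b: members go to different blocks, giving {s2,s5} and {s13}.
Refine {s8,s10} on symbol a: members go to different blocks, giving {s8} and {s10}.
The partition is now stable with 7 blocks: {s4,s9} | {s3,s12} | {s2,s5} | {s0} | {s8} | {s13} | {s10}.

7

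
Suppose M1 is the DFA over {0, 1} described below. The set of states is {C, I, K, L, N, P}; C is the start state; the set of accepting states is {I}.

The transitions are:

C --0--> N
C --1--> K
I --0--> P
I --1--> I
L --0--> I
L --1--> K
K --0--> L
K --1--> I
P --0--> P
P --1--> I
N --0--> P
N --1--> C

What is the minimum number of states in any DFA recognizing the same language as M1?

Every state is reachable, so we keep all 6.
Start with accepting vs non-accepting: {I} | {C,K,L,N,P}.
On input 0, block {C,K,L,N,P} splits into {C,K,N,P} and {L}.
On input 0, block {C,K,N,P} splits into {C,N,P} and {K}.
Split {C,N,P} by δ(·,1) → {N} and {C} and {P}.
Stable partition: {I} | {N} | {L} | {K} | {C} | {P} — 6 equivalence classes.

6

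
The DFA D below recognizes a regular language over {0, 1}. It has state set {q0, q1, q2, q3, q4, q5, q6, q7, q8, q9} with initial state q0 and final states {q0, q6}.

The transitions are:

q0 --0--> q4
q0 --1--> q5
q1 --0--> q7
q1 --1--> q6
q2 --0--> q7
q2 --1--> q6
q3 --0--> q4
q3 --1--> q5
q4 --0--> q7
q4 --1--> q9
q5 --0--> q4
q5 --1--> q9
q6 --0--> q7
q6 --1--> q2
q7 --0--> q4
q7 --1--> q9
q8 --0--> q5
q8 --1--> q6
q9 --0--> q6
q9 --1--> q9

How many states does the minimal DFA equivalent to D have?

States {q1,q3,q8} cannot be reached from the start state, so discard them.
Initial partition by acceptance: {q0,q6} | {q2,q4,q5,q7,q9}.
Refine {q2,q4,q5,q7,q9} on symbol 0: members go to different blocks, giving {q2,q4,q5,q7} and {q9}.
Split {q2,q4,q5,q7} by δ(·,1) → {q4,q5,q7} and {q2}.
Split {q0,q6} by δ(·,1) → {q0} and {q6}.
Stable partition: {q0} | {q4,q5,q7} | {q9} | {q2} | {q6} — 5 equivalence classes.

5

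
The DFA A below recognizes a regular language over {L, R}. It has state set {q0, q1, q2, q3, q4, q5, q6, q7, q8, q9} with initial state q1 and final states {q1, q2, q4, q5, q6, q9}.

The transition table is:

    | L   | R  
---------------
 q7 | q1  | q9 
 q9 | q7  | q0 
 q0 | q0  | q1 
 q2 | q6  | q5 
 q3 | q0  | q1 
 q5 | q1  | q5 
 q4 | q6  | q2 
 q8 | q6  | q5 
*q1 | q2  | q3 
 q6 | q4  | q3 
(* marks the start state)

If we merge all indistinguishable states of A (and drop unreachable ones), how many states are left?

Reachable states from the start: {q0,q1,q2,q3,q4,q5,q6}. Unreachable: {q7,q8,q9} — drop them.
Initial partition by acceptance: {q1,q2,q4,q5,q6} | {q0,q3}.
On input R, block {q1,q2,q4,q5,q6} splits into {q2,q4,q5} and {q1,q6}.
The partition is now stable with 3 blocks: {q2,q4,q5} | {q0,q3} | {q1,q6}.

3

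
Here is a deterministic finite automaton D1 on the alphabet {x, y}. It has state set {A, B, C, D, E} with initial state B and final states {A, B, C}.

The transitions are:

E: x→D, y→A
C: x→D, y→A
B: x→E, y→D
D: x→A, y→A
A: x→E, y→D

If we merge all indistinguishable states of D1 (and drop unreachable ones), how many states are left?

3

Reachable states from the start: {A,B,D,E}. Unreachable: {C} — drop them.
Initial partition by acceptance: {A,B} | {D,E}.
Refine {D,E} on symbol x: members go to different blocks, giving {D} and {E}.
No further refinement is possible. Final partition (3 blocks): {A,B} | {D} | {E}.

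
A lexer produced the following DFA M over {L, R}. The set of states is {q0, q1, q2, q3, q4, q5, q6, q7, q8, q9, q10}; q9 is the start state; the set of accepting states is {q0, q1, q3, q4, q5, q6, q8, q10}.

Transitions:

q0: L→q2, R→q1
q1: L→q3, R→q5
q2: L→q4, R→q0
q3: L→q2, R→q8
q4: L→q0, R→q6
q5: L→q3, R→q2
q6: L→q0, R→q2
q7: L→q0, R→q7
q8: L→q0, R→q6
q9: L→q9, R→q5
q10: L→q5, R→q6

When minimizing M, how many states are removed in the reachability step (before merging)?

2

BFS from q9 reaches {q0, q1, q2, q3, q4, q5, q6, q8, q9}; the 2 state(s) q7, q10 are never visited.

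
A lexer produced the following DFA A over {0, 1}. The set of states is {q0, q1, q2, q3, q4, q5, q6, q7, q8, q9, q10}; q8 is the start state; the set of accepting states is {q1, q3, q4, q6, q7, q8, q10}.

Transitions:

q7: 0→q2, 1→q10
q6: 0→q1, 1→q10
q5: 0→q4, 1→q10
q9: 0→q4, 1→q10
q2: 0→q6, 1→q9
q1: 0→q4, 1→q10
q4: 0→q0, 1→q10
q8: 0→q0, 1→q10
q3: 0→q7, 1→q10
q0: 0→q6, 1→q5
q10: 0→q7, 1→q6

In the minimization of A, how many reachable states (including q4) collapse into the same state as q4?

First remove the unreachable states {q3}; 10 states remain.
P0 = {q1,q4,q6,q7,q8,q10} | {q0,q2,q5,q9}.
On input 0, block {q1,q4,q6,q7,q8,q10} splits into {q1,q6,q10} and {q4,q7,q8}.
On input 0, block {q1,q6,q10} splits into {q1,q10} and {q6}.
On input 1, block {q1,q10} splits into {q1} and {q10}.
Split {q0,q2,q5,q9} by δ(·,0) → {q0,q2} and {q5,q9}.
The partition is now stable with 6 blocks: {q1} | {q0,q2} | {q4,q7,q8} | {q6} | {q10} | {q5,q9}.
The equivalence class containing q4 is {q4,q7,q8}, of size 3.

3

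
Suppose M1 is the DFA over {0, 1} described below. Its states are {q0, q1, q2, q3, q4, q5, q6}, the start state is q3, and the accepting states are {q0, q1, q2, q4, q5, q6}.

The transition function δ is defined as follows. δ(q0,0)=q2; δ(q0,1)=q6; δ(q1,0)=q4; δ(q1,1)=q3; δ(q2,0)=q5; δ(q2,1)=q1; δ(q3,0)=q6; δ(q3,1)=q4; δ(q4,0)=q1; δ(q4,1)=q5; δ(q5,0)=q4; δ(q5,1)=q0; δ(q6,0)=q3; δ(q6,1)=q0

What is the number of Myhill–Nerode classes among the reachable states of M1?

Initial partition by acceptance: {q0,q1,q2,q4,q5,q6} | {q3}.
On input 0, block {q0,q1,q2,q4,q5,q6} splits into {q0,q1,q2,q4,q5} and {q6}.
Refine {q0,q1,q2,q4,q5} on symbol 1: members go to different blocks, giving {q2,q4,q5} and {q0} and {q1}.
Refine {q2,q4,q5} on symbol 0: members go to different blocks, giving {q2,q5} and {q4}.
On input 0, block {q2,q5} splits into {q2} and {q5}.
Stable partition: {q2} | {q3} | {q6} | {q0} | {q1} | {q4} | {q5} — 7 equivalence classes.

7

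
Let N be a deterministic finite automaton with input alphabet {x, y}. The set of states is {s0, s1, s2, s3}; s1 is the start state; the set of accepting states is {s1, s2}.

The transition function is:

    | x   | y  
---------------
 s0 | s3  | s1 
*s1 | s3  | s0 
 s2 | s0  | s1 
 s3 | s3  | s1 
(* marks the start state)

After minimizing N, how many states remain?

2

States {s2} cannot be reached from the start state, so discard them.
P0 = {s1} | {s0,s3}.
No further refinement is possible. Final partition (2 blocks): {s1} | {s0,s3}.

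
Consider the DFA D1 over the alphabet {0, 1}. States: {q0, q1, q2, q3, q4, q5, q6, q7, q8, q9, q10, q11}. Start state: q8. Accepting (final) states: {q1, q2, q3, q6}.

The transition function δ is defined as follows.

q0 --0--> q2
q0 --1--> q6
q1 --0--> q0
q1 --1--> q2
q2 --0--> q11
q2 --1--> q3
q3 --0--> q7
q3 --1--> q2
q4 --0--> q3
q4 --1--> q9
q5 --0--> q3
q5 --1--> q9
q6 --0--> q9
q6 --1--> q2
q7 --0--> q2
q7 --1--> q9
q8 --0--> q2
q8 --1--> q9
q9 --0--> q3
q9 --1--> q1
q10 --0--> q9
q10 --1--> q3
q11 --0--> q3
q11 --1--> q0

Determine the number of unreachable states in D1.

Starting at q8 and following transitions, the reachable set is {q0, q1, q2, q3, q6, q7, q8, q9, q11}. That leaves q4, q5, q10 unreachable — 3 in total.

3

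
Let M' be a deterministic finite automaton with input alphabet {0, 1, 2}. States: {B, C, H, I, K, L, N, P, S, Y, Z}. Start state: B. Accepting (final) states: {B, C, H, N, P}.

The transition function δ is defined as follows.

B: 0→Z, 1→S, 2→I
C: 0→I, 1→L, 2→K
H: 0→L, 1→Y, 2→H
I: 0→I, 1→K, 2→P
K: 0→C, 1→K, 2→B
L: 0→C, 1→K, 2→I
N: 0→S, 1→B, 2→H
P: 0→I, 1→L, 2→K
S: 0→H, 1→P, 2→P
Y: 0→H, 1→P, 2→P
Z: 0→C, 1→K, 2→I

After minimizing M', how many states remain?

Reachable states from the start: {B,C,H,I,K,L,P,S,Y,Z}. Unreachable: {N} — drop them.
P0 = {B,C,H,P} | {I,K,L,S,Y,Z}.
Split {B,C,H,P} by δ(·,2) → {B,C,P} and {H}.
Split {I,K,L,S,Y,Z} by δ(·,0) → {K,L,Z} and {S,Y} and {I}.
Split {B,C,P} by δ(·,0) → {C,P} and {B}.
Refine {K,L,Z} on symbol 2: members go to different blocks, giving {L,Z} and {K}.
The partition is now stable with 7 blocks: {C,P} | {L,Z} | {H} | {S,Y} | {I} | {B} | {K}.

7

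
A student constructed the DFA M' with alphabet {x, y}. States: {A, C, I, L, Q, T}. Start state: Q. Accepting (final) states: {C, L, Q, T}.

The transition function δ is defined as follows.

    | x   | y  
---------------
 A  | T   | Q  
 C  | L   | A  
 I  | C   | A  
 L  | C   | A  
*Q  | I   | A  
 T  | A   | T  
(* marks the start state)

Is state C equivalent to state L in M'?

All states are reachable from the start state.
P0 = {C,L,Q,T} | {A,I}.
Split {C,L,Q,T} by δ(·,x) → {Q,T} and {C,L}.
Split {Q,T} by δ(·,y) → {Q} and {T}.
Refine {A,I} on symbol x: members go to different blocks, giving {A} and {I}.
No further refinement is possible. Final partition (5 blocks): {Q} | {A} | {C,L} | {T} | {I}.
C and L lie in the same block of the stable partition, so they are equivalent — no string distinguishes them.

Yes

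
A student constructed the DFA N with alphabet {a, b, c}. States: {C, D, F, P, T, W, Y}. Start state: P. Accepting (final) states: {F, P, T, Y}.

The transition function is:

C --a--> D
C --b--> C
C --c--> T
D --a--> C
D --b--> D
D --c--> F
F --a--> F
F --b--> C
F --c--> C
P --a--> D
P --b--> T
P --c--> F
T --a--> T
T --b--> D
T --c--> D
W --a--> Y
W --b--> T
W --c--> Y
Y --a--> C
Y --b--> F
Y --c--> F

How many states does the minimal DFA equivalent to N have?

Reachable states from the start: {C,D,F,P,T}. Unreachable: {W,Y} — drop them.
P0 = {F,P,T} | {C,D}.
On input a, block {F,P,T} splits into {F,T} and {P}.
The partition is now stable with 3 blocks: {F,T} | {C,D} | {P}.

3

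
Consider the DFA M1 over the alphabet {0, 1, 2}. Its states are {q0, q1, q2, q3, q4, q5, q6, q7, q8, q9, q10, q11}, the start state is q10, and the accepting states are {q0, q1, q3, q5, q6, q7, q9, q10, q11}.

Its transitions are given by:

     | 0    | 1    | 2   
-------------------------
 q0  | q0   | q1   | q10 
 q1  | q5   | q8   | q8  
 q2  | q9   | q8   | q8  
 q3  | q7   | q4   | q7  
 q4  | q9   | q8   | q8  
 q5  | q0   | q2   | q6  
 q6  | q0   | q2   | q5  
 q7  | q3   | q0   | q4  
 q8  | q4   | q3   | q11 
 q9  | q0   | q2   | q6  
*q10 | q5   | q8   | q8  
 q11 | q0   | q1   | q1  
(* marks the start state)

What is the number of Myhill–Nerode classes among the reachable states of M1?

Every state is reachable, so we keep all 12.
Start with accepting vs non-accepting: {q0,q1,q3,q5,q6,q7,q9,q10,q11} | {q2,q4,q8}.
Refine {q0,q1,q3,q5,q6,q7,q9,q10,q11} on symbol 1: members go to different blocks, giving {q1,q3,q5,q6,q9,q10} and {q0,q7,q11}.
On input 0, block {q1,q3,q5,q6,q9,q10} splits into {q3,q5,q6,q9} and {q1,q10}.
Split {q3,q5,q6,q9} by δ(·,2) → {q5,q6,q9} and {q3}.
On input 0, block {q2,q4,q8} splits into {q2,q4} and {q8}.
Refine {q0,q7,q11} on symbol 0: members go to different blocks, giving {q0,q11} and {q7}.
Stable partition: {q5,q6,q9} | {q2,q4} | {q0,q11} | {q1,q10} | {q3} | {q8} | {q7} — 7 equivalence classes.

7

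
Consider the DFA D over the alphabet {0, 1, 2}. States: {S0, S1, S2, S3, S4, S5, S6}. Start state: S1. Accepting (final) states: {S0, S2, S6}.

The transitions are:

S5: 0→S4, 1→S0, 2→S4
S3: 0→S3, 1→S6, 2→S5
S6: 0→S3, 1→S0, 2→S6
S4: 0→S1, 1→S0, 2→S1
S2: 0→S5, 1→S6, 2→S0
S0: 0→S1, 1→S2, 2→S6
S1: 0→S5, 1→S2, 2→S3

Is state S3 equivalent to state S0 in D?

No

All states are reachable from the start state.
Initial partition by acceptance: {S0,S2,S6} | {S1,S3,S4,S5}.
Stable partition: {S0,S2,S6} | {S1,S3,S4,S5} — 2 equivalence classes.
S3 and S0 end up in different blocks, so they are distinguishable. For instance, the string 'ε' is accepted from only S0.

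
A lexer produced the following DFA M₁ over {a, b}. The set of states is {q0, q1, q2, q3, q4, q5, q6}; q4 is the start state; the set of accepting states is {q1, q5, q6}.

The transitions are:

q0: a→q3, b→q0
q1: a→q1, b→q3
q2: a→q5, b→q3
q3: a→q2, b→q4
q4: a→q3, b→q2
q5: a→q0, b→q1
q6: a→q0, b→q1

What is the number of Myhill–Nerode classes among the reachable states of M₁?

Reachable states from the start: {q0,q1,q2,q3,q4,q5}. Unreachable: {q6} — drop them.
Start with accepting vs non-accepting: {q1,q5} | {q0,q2,q3,q4}.
Refine {q1,q5} on symbol a: members go to different blocks, giving {q1} and {q5}.
Refine {q0,q2,q3,q4} on symbol a: members go to different blocks, giving {q0,q3,q4} and {q2}.
On input a, block {q0,q3,q4} splits into {q0,q4} and {q3}.
Refine {q0,q4} on symbol b: members go to different blocks, giving {q0} and {q4}.
The partition is now stable with 6 blocks: {q1} | {q0} | {q5} | {q2} | {q3} | {q4}.

6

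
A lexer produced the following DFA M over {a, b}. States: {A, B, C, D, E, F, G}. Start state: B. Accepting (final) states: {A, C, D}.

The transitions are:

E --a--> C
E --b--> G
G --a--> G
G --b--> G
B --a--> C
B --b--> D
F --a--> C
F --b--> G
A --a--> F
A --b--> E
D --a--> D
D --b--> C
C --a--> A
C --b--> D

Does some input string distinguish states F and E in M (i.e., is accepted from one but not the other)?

P0 = {A,C,D} | {B,E,F,G}.
Refine {A,C,D} on symbol a: members go to different blocks, giving {C,D} and {A}.
Refine {C,D} on symbol a: members go to different blocks, giving {C} and {D}.
Refine {B,E,F,G} on symbol a: members go to different blocks, giving {B,E,F} and {G}.
On input b, block {B,E,F} splits into {E,F} and {B}.
No further refinement is possible. Final partition (6 blocks): {C} | {E,F} | {A} | {D} | {G} | {B}.
F and E lie in the same block of the stable partition, so they are equivalent — no string distinguishes them.

No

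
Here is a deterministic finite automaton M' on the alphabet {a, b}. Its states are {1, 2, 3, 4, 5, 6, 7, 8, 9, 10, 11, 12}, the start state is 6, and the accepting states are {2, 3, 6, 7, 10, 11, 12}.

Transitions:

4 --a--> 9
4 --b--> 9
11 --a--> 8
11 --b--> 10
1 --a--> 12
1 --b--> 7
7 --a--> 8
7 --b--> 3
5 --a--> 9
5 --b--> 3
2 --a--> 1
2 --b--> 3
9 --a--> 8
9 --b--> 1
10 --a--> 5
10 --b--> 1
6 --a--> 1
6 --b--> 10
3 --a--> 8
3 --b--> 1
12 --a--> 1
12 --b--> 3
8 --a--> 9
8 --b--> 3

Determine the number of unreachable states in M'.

Starting at 6 and following transitions, the reachable set is {1, 3, 5, 6, 7, 8, 9, 10, 12}. That leaves 2, 4, 11 unreachable — 3 in total.

3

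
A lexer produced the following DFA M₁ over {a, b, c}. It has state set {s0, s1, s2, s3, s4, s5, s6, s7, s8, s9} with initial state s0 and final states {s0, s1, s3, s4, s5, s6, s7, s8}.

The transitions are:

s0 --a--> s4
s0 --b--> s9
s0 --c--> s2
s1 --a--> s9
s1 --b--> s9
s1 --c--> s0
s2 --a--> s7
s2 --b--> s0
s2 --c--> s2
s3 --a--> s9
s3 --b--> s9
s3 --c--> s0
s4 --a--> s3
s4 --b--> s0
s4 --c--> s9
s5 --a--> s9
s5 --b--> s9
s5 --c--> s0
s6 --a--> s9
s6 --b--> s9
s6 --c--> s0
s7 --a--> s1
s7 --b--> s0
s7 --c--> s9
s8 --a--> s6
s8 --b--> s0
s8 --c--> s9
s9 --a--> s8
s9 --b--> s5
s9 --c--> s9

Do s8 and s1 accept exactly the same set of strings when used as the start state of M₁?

No

Start with accepting vs non-accepting: {s0,s1,s3,s4,s5,s6,s7,s8} | {s2,s9}.
Refine {s0,s1,s3,s4,s5,s6,s7,s8} on symbol a: members go to different blocks, giving {s0,s4,s7,s8} and {s1,s3,s5,s6}.
On input a, block {s0,s4,s7,s8} splits into {s4,s7,s8} and {s0}.
On input b, block {s2,s9} splits into {s2} and {s9}.
No further refinement is possible. Final partition (5 blocks): {s4,s7,s8} | {s2} | {s1,s3,s5,s6} | {s0} | {s9}.
s8 and s1 end up in different blocks, so they are distinguishable. For instance, the string 'a' is accepted from only s8.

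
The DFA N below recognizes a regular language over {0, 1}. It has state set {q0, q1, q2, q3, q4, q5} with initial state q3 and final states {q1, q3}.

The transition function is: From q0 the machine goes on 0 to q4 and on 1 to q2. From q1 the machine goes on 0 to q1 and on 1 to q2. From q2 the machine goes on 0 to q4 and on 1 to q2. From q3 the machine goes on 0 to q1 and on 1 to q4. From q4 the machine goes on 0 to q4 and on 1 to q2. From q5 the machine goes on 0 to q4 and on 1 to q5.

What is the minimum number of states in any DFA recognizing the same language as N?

2

States {q0,q5} cannot be reached from the start state, so discard them.
P0 = {q1,q3} | {q2,q4}.
No further refinement is possible. Final partition (2 blocks): {q1,q3} | {q2,q4}.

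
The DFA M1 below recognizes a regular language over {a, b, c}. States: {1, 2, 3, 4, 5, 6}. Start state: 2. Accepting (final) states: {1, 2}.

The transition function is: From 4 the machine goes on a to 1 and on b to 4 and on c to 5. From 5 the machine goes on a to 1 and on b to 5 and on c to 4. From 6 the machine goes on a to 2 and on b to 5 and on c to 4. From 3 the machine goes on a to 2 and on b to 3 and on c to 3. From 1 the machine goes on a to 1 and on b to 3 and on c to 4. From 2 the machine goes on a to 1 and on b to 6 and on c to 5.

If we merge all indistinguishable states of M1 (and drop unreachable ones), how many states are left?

2

Every state is reachable, so we keep all 6.
P0 = {1,2} | {3,4,5,6}.
Stable partition: {1,2} | {3,4,5,6} — 2 equivalence classes.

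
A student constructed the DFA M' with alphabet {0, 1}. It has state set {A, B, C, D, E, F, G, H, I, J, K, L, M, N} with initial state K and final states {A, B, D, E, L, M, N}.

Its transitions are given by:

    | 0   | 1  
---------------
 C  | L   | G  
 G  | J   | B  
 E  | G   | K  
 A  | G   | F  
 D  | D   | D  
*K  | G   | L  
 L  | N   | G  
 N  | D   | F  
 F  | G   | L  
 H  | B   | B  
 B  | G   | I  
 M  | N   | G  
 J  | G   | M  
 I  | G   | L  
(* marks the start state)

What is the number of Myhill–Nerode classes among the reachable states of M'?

First remove the unreachable states {A,C,E,H}; 10 states remain.
Start with accepting vs non-accepting: {B,D,L,M,N} | {F,G,I,J,K}.
On input 0, block {B,D,L,M,N} splits into {D,L,M,N} and {B}.
Refine {D,L,M,N} on symbol 1: members go to different blocks, giving {L,M,N} and {D}.
On input 0, block {L,M,N} splits into {L,M} and {N}.
On input 1, block {F,G,I,J,K} splits into {F,I,J,K} and {G}.
Stable partition: {L,M} | {F,I,J,K} | {B} | {D} | {N} | {G} — 6 equivalence classes.

6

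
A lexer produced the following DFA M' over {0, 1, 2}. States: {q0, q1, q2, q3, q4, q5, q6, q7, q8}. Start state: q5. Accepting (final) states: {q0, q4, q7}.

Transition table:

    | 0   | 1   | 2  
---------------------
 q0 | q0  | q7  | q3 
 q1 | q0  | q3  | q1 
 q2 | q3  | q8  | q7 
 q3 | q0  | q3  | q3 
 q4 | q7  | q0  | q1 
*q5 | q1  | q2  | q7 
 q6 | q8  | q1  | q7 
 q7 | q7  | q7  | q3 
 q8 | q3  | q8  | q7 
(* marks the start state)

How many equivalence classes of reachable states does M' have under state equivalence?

Reachable states from the start: {q0,q1,q2,q3,q5,q7,q8}. Unreachable: {q4,q6} — drop them.
Start with accepting vs non-accepting: {q0,q7} | {q1,q2,q3,q5,q8}.
Refine {q1,q2,q3,q5,q8} on symbol 0: members go to different blocks, giving {q2,q5,q8} and {q1,q3}.
Stable partition: {q0,q7} | {q2,q5,q8} | {q1,q3} — 3 equivalence classes.

3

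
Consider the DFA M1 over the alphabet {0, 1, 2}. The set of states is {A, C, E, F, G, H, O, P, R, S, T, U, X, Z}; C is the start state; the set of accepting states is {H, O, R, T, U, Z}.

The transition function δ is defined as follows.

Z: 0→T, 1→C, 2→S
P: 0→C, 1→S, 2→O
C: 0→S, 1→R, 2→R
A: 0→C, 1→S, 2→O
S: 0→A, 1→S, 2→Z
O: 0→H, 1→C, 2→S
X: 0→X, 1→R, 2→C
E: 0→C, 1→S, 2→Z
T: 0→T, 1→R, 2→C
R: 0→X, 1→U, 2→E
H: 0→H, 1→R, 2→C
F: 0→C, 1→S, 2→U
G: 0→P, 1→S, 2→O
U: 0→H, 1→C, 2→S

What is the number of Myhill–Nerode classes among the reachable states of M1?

First remove the unreachable states {F,G,P}; 11 states remain.
P0 = {H,O,R,T,U,Z} | {A,C,E,S,X}.
Split {H,O,R,T,U,Z} by δ(·,0) → {H,O,T,U,Z} and {R}.
Split {H,O,T,U,Z} by δ(·,1) → {O,U,Z} and {H,T}.
On input 1, block {A,C,E,S,X} splits into {A,E,S} and {C,X}.
Refine {A,E,S} on symbol 0: members go to different blocks, giving {A,E} and {S}.
On input 0, block {C,X} splits into {C} and {X}.
No further refinement is possible. Final partition (7 blocks): {O,U,Z} | {A,E} | {R} | {H,T} | {C} | {S} | {X}.

7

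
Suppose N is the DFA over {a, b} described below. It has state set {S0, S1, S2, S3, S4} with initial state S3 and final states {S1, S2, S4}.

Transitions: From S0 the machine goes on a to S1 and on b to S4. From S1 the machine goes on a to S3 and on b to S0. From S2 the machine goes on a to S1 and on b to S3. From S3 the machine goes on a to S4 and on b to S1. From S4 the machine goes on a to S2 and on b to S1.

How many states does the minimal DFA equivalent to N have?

5

All states are reachable from the start state.
Start with accepting vs non-accepting: {S1,S2,S4} | {S0,S3}.
Split {S1,S2,S4} by δ(·,a) → {S2,S4} and {S1}.
On input a, block {S2,S4} splits into {S2} and {S4}.
Split {S0,S3} by δ(·,a) → {S0} and {S3}.
Stable partition: {S2} | {S0} | {S1} | {S4} | {S3} — 5 equivalence classes.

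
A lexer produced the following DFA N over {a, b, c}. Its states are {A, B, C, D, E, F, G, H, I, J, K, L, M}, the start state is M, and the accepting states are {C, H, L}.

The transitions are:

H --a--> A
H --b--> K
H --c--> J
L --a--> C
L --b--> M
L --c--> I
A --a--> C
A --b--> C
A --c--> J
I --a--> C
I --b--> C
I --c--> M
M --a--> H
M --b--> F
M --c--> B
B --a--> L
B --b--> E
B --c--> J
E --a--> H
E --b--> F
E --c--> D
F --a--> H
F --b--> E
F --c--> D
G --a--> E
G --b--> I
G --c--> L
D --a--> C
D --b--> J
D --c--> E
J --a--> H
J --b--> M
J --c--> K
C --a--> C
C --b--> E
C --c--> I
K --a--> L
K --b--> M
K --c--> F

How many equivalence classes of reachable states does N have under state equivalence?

Reachable states from the start: {A,B,C,D,E,F,H,I,J,K,L,M}. Unreachable: {G} — drop them.
Initial partition by acceptance: {C,H,L} | {A,B,D,E,F,I,J,K,M}.
Split {C,H,L} by δ(·,a) → {C,L} and {H}.
Split {A,B,D,E,F,I,J,K,M} by δ(·,a) → {A,B,D,I,K} and {E,F,J,M}.
Split {A,B,D,I,K} by δ(·,b) → {B,D,K} and {A,I}.
The partition is now stable with 5 blocks: {C,L} | {B,D,K} | {H} | {E,F,J,M} | {A,I}.

5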